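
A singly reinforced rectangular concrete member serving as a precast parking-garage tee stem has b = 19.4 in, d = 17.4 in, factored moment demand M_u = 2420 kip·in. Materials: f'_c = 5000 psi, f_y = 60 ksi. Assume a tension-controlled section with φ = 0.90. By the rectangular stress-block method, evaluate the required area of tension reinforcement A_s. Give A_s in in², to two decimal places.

M_n = M_u/φ = 2420/0.90 = 2688.89 kip·in.
From M_n = 0.85 f'_c a b (d − a/2):
a = d − √(d² − 2M_n/(0.85 f'_c b)) = 17.4 − √(17.4² − 2 × 2688.89/(0.85 × 5 × 19.4)) = 1.988 in.
A_s = 0.85 f'_c a b / f_y = 0.85 × 5 × 1.988 × 19.4 / 60 = 2.732 in².

A_s ≈ 2.73 in²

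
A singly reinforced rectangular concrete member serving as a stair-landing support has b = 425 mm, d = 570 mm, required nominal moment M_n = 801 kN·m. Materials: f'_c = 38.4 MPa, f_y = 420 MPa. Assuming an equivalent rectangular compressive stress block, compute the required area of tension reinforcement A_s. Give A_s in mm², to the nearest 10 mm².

A_s ≈ 3710 mm²

With M_n = 0.85 f'_c a b (d − a/2), solve the quadratic for a:
a = d − √(d² − 2M_n/(0.85 f'_c b)) = 570 − √(570² − 2 × 801×10⁶/(0.85 × 38.4 × 425)) = 112.38 mm.
A_s = 0.85 f'_c a b / f_y = 0.85 × 38.4 × 112.38 × 425 / 420 = 3711.8 mm².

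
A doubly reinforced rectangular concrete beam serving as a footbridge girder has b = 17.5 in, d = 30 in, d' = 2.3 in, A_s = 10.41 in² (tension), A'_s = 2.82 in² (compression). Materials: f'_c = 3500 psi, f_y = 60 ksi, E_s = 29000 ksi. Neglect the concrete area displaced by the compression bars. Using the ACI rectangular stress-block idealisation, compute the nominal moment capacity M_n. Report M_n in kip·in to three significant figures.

M_n ≈ 16400 kip·in

Assume both steels yield.
a = (A_s − A'_s) f_y/(0.85 f'_c b) = (10.41 − 2.82) × 60/(0.85 × 3.5 × 17.5) = 8.747 in.
c = a/β₁ = 8.747/0.85 = 10.291 in; ε'_s = 0.003(c − d')/c = 0.0023 ≥ ε_y = 0.0021, so the compression steel yields.
M_n = (A_s − A'_s) f_y (d − a/2) + A'_s f_y (d − d') = 455.4 × (30 − 4.3735) + 169.2 × (30 − 2.3) = 11670.3 + 4686.8 = 16357.1 kip·in.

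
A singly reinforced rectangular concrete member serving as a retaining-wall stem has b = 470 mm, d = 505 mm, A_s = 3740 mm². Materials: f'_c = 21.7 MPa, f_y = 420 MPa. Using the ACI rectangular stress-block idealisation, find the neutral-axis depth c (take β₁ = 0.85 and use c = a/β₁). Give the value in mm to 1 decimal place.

c ≈ 213.2 mm

T = A_s f_y = 3740 × 420 = 1570800 N = 1570.8 kN.
Setting C = 0.85 f'_c a b equal to T: a = 1570800/(0.85 × 21.7 × 470) = 181.194 mm.
With β₁ = 0.85, c = a/β₁ = 181.194/0.85 = 213.2 mm.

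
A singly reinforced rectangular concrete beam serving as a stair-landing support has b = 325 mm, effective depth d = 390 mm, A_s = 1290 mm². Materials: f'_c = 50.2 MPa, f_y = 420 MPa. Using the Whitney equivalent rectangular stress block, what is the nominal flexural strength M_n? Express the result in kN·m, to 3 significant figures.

M_n ≈ 201 kN·m

T = A_s f_y = 1290 × 420 = 541800 N = 541.8 kN.
From C = T: a = T/(0.85 f'_c b) = 541800/(0.85 × 50.2 × 325) = 39.07 mm.
M_n = T(d − a/2) = 541.8 kN × (390 − 19.535) mm = 200.72 kN·m.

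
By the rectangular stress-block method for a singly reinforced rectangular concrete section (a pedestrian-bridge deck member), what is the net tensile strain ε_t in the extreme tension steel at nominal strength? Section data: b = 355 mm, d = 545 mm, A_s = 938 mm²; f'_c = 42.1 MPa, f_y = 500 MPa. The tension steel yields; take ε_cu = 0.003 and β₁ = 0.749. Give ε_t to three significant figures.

a = A_s f_y/(0.85 f'_c b) = 36.92 mm.
β₁ = 0.749, so c = a/β₁ = 36.92/0.749 = 49.29 mm.
From the linear strain diagram with ε_cu = 0.003: ε_t = 0.003 (d − c)/c = 0.003 × (545 − 49.29)/49.29 = 0.0302.
Since ε_t ≥ 0.005, the section is tension-controlled.

ε_t ≈ 0.0302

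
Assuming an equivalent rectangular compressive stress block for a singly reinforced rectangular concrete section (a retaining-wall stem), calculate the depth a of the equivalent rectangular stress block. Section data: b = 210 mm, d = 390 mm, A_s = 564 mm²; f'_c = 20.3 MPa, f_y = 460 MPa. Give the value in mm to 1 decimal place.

T = A_s f_y = 564 × 460 = 259440 N = 259.44 kN.
Setting C = 0.85 f'_c a b equal to T: a = 259440/(0.85 × 20.3 × 210) = 71.6 mm.

a ≈ 71.6 mm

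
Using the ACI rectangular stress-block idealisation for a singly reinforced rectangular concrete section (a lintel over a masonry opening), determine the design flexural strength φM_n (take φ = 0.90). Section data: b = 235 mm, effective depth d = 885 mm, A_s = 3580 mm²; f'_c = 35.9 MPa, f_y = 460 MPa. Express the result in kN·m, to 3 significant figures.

T = A_s f_y = 3580 × 460 = 1646800 N = 1646.8 kN.
From C = T: a = T/(0.85 f'_c b) = 1646800/(0.85 × 35.9 × 235) = 229.65 mm.
M_n = T(d − a/2) = 1646.8 kN × (885 − 114.825) mm = 1268.32 kN·m.
φM_n = 0.90 × 1268.32 = 1141.49 kN·m.

φM_n ≈ 1140 kN·m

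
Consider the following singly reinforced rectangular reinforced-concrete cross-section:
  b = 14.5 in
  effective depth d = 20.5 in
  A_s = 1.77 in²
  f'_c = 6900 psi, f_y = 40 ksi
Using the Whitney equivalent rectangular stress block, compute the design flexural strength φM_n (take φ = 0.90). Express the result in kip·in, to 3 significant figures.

T = A_s f_y = 1.77 × 40 = 70.8 kips.
a = T/(0.85 f'_c b) = 70.8/(0.85 × 6.9 × 14.5) = 0.833 in.
M_n = T(d − a/2) = 70.8 × (20.5 − 0.4165) = 1421.9 kip·in.
φM_n = 0.90 × 1421.9 = 1279.7 kip·in.

φM_n ≈ 1280 kip·in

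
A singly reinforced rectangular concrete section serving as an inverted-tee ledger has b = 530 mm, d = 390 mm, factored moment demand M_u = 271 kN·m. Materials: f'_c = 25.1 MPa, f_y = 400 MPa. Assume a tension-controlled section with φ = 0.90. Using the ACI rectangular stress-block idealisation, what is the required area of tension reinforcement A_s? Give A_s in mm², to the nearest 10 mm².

M_n = M_u/φ = 271/0.90 = 301.111 kN·m.
With M_n = 0.85 f'_c a b (d − a/2), solve the quadratic for a:
a = d − √(d² − 2M_n/(0.85 f'_c b)) = 390 − √(390² − 2 × 301.111×10⁶/(0.85 × 25.1 × 530)) = 75.61 mm.
A_s = 0.85 f'_c a b / f_y = 0.85 × 25.1 × 75.61 × 530 / 400 = 2137.4 mm².

A_s ≈ 2140 mm²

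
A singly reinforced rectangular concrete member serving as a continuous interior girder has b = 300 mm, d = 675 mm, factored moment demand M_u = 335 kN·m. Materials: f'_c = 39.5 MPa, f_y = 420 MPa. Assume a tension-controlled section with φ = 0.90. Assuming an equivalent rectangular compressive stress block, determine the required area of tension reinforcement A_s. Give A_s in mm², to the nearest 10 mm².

A_s ≈ 1370 mm²

M_n = M_u/φ = 335/0.90 = 372.222 kN·m.
With M_n = 0.85 f'_c a b (d − a/2), solve the quadratic for a:
a = d − √(d² − 2M_n/(0.85 f'_c b)) = 675 − √(675² − 2 × 372.222×10⁶/(0.85 × 39.5 × 300)) = 57.17 mm.
A_s = 0.85 f'_c a b / f_y = 0.85 × 39.5 × 57.17 × 300 / 420 = 1371.1 mm².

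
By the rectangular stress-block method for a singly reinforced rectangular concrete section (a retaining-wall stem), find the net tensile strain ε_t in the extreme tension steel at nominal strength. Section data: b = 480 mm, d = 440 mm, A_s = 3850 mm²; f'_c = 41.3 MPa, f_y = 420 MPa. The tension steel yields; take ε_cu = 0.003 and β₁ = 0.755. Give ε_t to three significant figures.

a = A_s f_y/(0.85 f'_c b) = 95.96 mm.
β₁ = 0.755, so c = a/β₁ = 95.96/0.755 = 127.10 mm.
From the linear strain diagram with ε_cu = 0.003: ε_t = 0.003 (d − c)/c = 0.003 × (440 − 127.10)/127.10 = 0.00739.
Since ε_t ≥ 0.005, the section is tension-controlled.

ε_t ≈ 0.00739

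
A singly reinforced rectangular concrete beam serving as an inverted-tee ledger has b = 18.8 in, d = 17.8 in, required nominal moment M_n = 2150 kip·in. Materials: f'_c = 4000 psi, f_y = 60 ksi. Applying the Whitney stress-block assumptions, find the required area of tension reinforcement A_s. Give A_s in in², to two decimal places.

A_s ≈ 2.13 in²

From M_n = 0.85 f'_c a b (d − a/2):
a = d − √(d² − 2M_n/(0.85 f'_c b)) = 17.8 − √(17.8² − 2 × 2150/(0.85 × 4 × 18.8)) = 2.002 in.
A_s = 0.85 f'_c a b / f_y = 0.85 × 4 × 2.002 × 18.8 / 60 = 2.133 in².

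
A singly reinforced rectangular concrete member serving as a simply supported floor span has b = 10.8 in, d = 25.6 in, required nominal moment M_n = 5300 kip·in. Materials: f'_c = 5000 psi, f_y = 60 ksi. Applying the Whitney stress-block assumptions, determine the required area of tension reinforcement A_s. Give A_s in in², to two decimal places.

From M_n = 0.85 f'_c a b (d − a/2):
a = d − √(d² − 2M_n/(0.85 f'_c b)) = 25.6 − √(25.6² − 2 × 5300/(0.85 × 5 × 10.8)) = 4.998 in.
A_s = 0.85 f'_c a b / f_y = 0.85 × 5 × 4.998 × 10.8 / 60 = 3.823 in².

A_s ≈ 3.82 in²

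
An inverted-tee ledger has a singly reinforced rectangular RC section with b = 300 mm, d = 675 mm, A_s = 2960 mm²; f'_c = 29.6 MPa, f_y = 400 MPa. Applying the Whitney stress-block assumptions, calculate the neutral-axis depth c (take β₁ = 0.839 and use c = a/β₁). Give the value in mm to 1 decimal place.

T = A_s f_y = 2960 × 400 = 1184000 N = 1184 kN.
Setting C = 0.85 f'_c a b equal to T: a = 1184000/(0.85 × 29.6 × 300) = 156.863 mm.
With β₁ = 0.839, c = a/β₁ = 156.863/0.839 = 187.0 mm.

c ≈ 187.0 mm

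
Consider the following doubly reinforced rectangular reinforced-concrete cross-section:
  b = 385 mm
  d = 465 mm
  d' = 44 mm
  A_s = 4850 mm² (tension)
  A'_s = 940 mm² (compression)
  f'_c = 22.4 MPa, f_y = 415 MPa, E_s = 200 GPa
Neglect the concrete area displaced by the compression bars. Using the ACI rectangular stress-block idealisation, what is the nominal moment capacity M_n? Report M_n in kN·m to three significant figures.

Assume both tension and compression steel yield.
Net tension couple steel: A_s − A'_s = 3910 mm².
a = (A_s − A'_s) f_y / (0.85 f'_c b) = 1622650/(0.85 × 22.4 × 385) = 221.36 mm.
c = a/β₁ = 221.36/0.85 = 260.42 mm; ε'_s = 0.003(c − d')/c = 0.0025 ≥ f_y/E_s = 0.0021, so compression steel does yield.
M_n = (A_s − A'_s) f_y (d − a/2) + A'_s f_y (d − d') = [1622650 × (465 − 110.68) + 390100 × (465 − 44)] × 10⁻⁶ = 574.94 + 164.23 = 739.17 kN·m.

M_n ≈ 739 kN·m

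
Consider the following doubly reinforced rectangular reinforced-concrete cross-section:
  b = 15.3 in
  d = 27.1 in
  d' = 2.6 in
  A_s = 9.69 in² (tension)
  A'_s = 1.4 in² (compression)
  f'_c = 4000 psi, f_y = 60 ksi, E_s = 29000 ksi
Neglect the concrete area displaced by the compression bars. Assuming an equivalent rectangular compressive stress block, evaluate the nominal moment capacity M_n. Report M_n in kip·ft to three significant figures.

Assume both steels yield.
a = (A_s − A'_s) f_y/(0.85 f'_c b) = (9.69 − 1.4) × 60/(0.85 × 4 × 15.3) = 9.562 in.
c = a/β₁ = 9.562/0.85 = 11.249 in; ε'_s = 0.003(c − d')/c = 0.0023 ≥ ε_y = 0.0021, so the compression steel yields.
M_n = (A_s − A'_s) f_y (d − a/2) + A'_s f_y (d − d') = 497.4 × (27.1 − 4.781) + 84 × (27.1 − 2.6) = 11101.5 + 2058.0 = 13159.5 kip·in = 13159.5/12 = 1096.63 kip·ft.

M_n ≈ 1100 kip·ft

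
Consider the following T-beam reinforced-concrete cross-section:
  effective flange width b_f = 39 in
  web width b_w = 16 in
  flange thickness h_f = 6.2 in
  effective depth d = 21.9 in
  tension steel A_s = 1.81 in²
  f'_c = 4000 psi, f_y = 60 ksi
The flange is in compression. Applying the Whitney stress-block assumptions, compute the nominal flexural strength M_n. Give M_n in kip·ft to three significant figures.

M_n ≈ 194 kip·ft

Tension: T = A_s f_y = 1.81 × 60 = 108.6 kips.
Try a within the flange: a = T/(0.85 f'_c b_f) = 108.6/(0.85 × 4 × 39) = 0.819 in.
Since a = 0.819 ≤ h_f = 6.2 in, the stress block lies entirely in the flange; analyse as a rectangular beam of width b_f.
M_n = T(d − a/2) = 108.6 × (21.9 − 0.4095) = 2333.9 kip·in.
M_n = 2333.9/12 = 194.49 kip·ft.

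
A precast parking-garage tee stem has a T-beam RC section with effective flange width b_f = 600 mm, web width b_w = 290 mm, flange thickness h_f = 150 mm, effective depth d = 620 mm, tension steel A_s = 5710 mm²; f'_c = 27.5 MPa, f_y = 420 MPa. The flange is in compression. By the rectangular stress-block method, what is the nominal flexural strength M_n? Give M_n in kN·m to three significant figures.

Tension: T = A_s f_y = 5710 × 420 = 2398200 N.
Try a within the flange: a = T/(0.85 f'_c b_f) = 2398200/(0.85 × 27.5 × 600) = 170.99 mm.
a = 170.99 > h_f = 150 mm: the block extends into the web. Split into flange-overhang and web parts.
C_f = 0.85 f'_c (b_f − b_w) h_f = 0.85 × 27.5 × (600 − 290) × 150 = 1086938 N.
Remaining web compression depth: a_w = (T − C_f)/(0.85 f'_c b_w) = (2398200 − 1086938)/(0.85 × 27.5 × 290) = 193.44 mm.
M_n = C_f(d − h_f/2) + (T − C_f)(d − a_w/2) = 1086938 × (620 − 75) + 1311262 × (620 − 96.72) = 592.38 + 686.16 = 1278.54 × 10⁶ N·mm.
M_n = 1278.54 kN·m.

M_n ≈ 1280 kN·m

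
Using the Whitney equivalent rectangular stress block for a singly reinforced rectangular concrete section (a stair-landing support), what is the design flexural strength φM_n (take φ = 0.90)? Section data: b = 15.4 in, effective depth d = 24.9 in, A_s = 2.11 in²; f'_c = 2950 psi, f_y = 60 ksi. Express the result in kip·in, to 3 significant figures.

φM_n ≈ 2650 kip·in

T = A_s f_y = 2.11 × 60 = 126.6 kips.
a = T/(0.85 f'_c b) = 126.6/(0.85 × 2.95 × 15.4) = 3.278 in.
M_n = T(d − a/2) = 126.6 × (24.9 − 1.639) = 2944.8 kip·in.
φM_n = 0.90 × 2944.8 = 2650.3 kip·in.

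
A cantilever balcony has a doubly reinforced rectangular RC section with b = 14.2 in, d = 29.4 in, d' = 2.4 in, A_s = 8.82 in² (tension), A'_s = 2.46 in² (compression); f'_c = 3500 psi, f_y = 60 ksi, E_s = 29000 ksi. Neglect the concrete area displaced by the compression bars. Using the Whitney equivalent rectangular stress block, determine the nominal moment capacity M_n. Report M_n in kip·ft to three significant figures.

M_n ≈ 1120 kip·ft

Assume both steels yield.
a = (A_s − A'_s) f_y/(0.85 f'_c b) = (8.82 − 2.46) × 60/(0.85 × 3.5 × 14.2) = 9.033 in.
c = a/β₁ = 9.033/0.85 = 10.627 in; ε'_s = 0.003(c − d')/c = 0.0023 ≥ ε_y = 0.0021, so the compression steel yields.
M_n = (A_s − A'_s) f_y (d − a/2) + A'_s f_y (d − d') = 381.6 × (29.4 − 4.5165) + 147.6 × (29.4 − 2.4) = 9495.5 + 3985.2 = 13480.7 kip·in = 13480.7/12 = 1123.39 kip·ft.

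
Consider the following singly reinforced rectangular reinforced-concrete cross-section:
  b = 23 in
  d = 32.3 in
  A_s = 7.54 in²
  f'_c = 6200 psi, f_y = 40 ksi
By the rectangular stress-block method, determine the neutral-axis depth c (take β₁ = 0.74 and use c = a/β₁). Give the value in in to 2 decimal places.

c ≈ 3.36 in

T = A_s f_y = 7.54 × 40 = 301.6 kips.
a = T/(0.85 f'_c b) = 301.6/(0.85 × 6.2 × 23) = 2.4882 in.
With β₁ = 0.74, c = a/β₁ = 2.4882/0.74 = 3.36 in.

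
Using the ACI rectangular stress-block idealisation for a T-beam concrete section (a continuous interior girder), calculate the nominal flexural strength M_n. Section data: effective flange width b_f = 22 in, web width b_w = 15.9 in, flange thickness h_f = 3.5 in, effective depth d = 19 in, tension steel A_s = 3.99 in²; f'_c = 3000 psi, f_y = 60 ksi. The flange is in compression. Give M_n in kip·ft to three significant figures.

Tension: T = A_s f_y = 3.99 × 60 = 239.4 kips.
Try a within the flange: a = T/(0.85 f'_c b_f) = 239.4/(0.85 × 3 × 22) = 4.267 in.
a = 4.267 > h_f = 3.5 in: the block extends into the web. Split into flange-overhang and web parts.
C_f = 0.85 f'_c (b_f − b_w) h_f = 0.85 × 3 × (22 − 15.9) × 3.5 = 54.4 kips.
Remaining web compression depth: a_w = (T − C_f)/(0.85 f'_c b_w) = (239.4 − 54.4)/(0.85 × 3 × 15.9) = 4.563 in.
M_n = C_f(d − h_f/2) + (T − C_f)(d − a_w/2) = 54.4 × (19 − 1.75) + 185 × (19 − 2.2815) = 938.4 + 3092.9 = 4031.3 kip·in.
M_n = 4031.3/12 = 335.94 kip·ft.

M_n ≈ 336 kip·ft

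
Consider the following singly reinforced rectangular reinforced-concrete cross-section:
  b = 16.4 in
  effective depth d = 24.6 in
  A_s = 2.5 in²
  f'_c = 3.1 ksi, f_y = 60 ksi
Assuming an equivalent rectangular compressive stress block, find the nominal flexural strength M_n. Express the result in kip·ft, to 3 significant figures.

M_n ≈ 286 kip·ft

T = A_s f_y = 2.5 × 60 = 150 kips.
a = T/(0.85 f'_c b) = 150/(0.85 × 3.1 × 16.4) = 3.471 in.
M_n = T(d − a/2) = 150 × (24.6 − 1.7355) = 3429.7 kip·in = 3429.7/12 = 285.81 kip·ft.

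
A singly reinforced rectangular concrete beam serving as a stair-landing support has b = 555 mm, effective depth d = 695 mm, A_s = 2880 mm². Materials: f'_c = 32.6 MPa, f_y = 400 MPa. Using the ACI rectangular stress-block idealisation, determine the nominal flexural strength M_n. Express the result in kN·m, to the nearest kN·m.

M_n ≈ 757 kN·m

T = A_s f_y = 2880 × 400 = 1152000 N = 1152 kN.
From C = T: a = T/(0.85 f'_c b) = 1152000/(0.85 × 32.6 × 555) = 74.91 mm.
M_n = T(d − a/2) = 1152 kN × (695 − 37.455) mm = 757.49 kN·m.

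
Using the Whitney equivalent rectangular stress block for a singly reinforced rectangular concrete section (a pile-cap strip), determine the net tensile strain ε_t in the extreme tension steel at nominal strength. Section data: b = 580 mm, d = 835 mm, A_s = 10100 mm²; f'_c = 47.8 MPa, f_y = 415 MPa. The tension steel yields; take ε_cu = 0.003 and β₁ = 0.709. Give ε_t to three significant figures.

a = A_s f_y/(0.85 f'_c b) = 177.87 mm.
β₁ = 0.709, so c = a/β₁ = 177.87/0.709 = 250.87 mm.
From the linear strain diagram with ε_cu = 0.003: ε_t = 0.003 (d − c)/c = 0.003 × (835 − 250.87)/250.87 = 0.00699.
Since ε_t ≥ 0.005, the section is tension-controlled.

ε_t ≈ 0.00699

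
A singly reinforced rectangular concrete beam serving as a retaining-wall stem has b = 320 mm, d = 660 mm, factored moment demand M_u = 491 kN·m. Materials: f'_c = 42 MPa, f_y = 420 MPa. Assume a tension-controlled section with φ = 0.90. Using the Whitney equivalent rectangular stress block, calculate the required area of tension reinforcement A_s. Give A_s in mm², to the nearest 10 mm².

A_s ≈ 2090 mm²

M_n = M_u/φ = 491/0.90 = 545.556 kN·m.
With M_n = 0.85 f'_c a b (d − a/2), solve the quadratic for a:
a = d − √(d² − 2M_n/(0.85 f'_c b)) = 660 − √(660² − 2 × 545.556×10⁶/(0.85 × 42 × 320)) = 76.83 mm.
A_s = 0.85 f'_c a b / f_y = 0.85 × 42 × 76.83 × 320 / 420 = 2089.8 mm².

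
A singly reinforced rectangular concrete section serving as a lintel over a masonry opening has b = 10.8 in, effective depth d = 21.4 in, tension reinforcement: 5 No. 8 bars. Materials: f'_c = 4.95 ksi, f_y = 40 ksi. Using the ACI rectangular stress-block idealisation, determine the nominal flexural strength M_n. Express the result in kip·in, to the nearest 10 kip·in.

A_s = 5 × 0.79 = 3.95 in².
T = A_s f_y = 3.95 × 40 = 158 kips.
a = T/(0.85 f'_c b) = 158/(0.85 × 4.95 × 10.8) = 3.477 in.
M_n = T(d − a/2) = 158 × (21.4 − 1.7385) = 3106.5 kip·in.

M_n ≈ 3110 kip·in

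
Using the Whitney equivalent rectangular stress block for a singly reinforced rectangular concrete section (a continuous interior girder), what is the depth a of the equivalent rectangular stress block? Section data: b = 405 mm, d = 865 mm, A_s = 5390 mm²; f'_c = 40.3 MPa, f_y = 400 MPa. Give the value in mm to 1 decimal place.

a ≈ 155.4 mm

T = A_s f_y = 5390 × 400 = 2156000 N = 2156 kN.
Setting C = 0.85 f'_c a b equal to T: a = 2156000/(0.85 × 40.3 × 405) = 155.4 mm.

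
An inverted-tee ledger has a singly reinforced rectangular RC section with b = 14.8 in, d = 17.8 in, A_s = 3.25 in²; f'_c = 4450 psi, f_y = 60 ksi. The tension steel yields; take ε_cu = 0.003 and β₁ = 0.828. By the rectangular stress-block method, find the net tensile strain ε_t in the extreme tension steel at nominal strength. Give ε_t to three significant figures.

a = A_s f_y/(0.85 f'_c b) = 3.483 in.
β₁ = 0.828, so c = a/β₁ = 3.483/0.828 = 4.207 in.
From the linear strain diagram with ε_cu = 0.003: ε_t = 0.003 (d − c)/c = 0.003 × (17.8 − 4.207)/4.207 = 0.00969.
Since ε_t ≥ 0.005, the section is tension-controlled.

ε_t ≈ 0.00969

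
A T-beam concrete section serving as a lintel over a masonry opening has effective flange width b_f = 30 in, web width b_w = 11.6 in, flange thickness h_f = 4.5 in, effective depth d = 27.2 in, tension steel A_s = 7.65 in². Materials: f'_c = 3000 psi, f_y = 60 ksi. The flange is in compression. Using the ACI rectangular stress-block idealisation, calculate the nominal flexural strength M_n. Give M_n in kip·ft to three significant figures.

M_n ≈ 914 kip·ft

Tension: T = A_s f_y = 7.65 × 60 = 459 kips.
Try a within the flange: a = T/(0.85 f'_c b_f) = 459/(0.85 × 3 × 30) = 6.000 in.
a = 6.000 > h_f = 4.5 in: the block extends into the web. Split into flange-overhang and web parts.
C_f = 0.85 f'_c (b_f − b_w) h_f = 0.85 × 3 × (30 − 11.6) × 4.5 = 211.1 kips.
Remaining web compression depth: a_w = (T − C_f)/(0.85 f'_c b_w) = (459 − 211.1)/(0.85 × 3 × 11.6) = 8.381 in.
M_n = C_f(d − h_f/2) + (T − C_f)(d − a_w/2) = 211.1 × (27.2 − 2.25) + 247.9 × (27.2 − 4.1905) = 5266.9 + 5704.1 = 10971.0 kip·in.
M_n = 10971.0/12 = 914.25 kip·ft.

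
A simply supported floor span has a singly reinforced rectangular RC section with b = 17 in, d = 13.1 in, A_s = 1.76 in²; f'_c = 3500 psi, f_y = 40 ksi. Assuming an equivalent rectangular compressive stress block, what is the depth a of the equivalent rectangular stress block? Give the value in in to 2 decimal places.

T = A_s f_y = 1.76 × 40 = 70.4 kips.
a = T/(0.85 f'_c b) = 70.4/(0.85 × 3.5 × 17) = 1.39 in.

a ≈ 1.39 in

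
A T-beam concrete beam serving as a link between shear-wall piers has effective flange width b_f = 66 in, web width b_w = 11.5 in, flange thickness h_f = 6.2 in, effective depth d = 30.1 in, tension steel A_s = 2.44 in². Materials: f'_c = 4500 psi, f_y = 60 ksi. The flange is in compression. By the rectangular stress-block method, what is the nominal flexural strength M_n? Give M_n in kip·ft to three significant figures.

Tension: T = A_s f_y = 2.44 × 60 = 146.4 kips.
Try a within the flange: a = T/(0.85 f'_c b_f) = 146.4/(0.85 × 4.5 × 66) = 0.580 in.
Since a = 0.580 ≤ h_f = 6.2 in, the stress block lies entirely in the flange; analyse as a rectangular beam of width b_f.
M_n = T(d − a/2) = 146.4 × (30.1 − 0.29) = 4364.2 kip·in.
M_n = 4364.2/12 = 363.68 kip·ft.

M_n ≈ 364 kip·ft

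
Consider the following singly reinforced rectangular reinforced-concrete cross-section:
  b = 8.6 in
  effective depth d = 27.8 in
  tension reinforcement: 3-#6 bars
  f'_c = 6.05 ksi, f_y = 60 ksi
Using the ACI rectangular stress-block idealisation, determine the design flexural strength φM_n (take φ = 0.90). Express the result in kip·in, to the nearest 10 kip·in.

A_s = 3 × 0.44 = 1.32 in².
T = A_s f_y = 1.32 × 60 = 79.2 kips.
a = T/(0.85 f'_c b) = 79.2/(0.85 × 6.05 × 8.6) = 1.791 in.
M_n = T(d − a/2) = 79.2 × (27.8 − 0.8955) = 2130.8 kip·in.
φM_n = 0.90 × 2130.8 = 1917.7 kip·in.

φM_n ≈ 1920 kip·in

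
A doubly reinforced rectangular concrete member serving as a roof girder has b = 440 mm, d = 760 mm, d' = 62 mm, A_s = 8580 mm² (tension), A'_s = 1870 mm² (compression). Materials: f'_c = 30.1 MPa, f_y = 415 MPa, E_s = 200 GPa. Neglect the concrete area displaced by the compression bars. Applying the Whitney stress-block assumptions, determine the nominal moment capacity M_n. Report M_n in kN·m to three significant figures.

Assume both tension and compression steel yield.
Net tension couple steel: A_s − A'_s = 6710 mm².
a = (A_s − A'_s) f_y / (0.85 f'_c b) = 2784650/(0.85 × 30.1 × 440) = 247.36 mm.
c = a/β₁ = 247.36/0.835 = 296.24 mm; ε'_s = 0.003(c − d')/c = 0.0024 ≥ f_y/E_s = 0.0021, so compression steel does yield.
M_n = (A_s − A'_s) f_y (d − a/2) + A'_s f_y (d − d') = [2784650 × (760 − 123.68) + 776050 × (760 − 62)] × 10⁻⁶ = 1771.93 + 541.68 = 2313.61 kN·m.

M_n ≈ 2310 kN·m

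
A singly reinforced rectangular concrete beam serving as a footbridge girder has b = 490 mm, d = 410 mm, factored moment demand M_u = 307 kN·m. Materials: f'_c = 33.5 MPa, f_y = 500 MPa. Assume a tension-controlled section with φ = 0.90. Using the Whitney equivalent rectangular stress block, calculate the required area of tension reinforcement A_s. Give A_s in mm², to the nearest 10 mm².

M_n = M_u/φ = 307/0.90 = 341.111 kN·m.
With M_n = 0.85 f'_c a b (d − a/2), solve the quadratic for a:
a = d − √(d² − 2M_n/(0.85 f'_c b)) = 410 − √(410² − 2 × 341.111×10⁶/(0.85 × 33.5 × 490)) = 64.74 mm.
A_s = 0.85 f'_c a b / f_y = 0.85 × 33.5 × 64.74 × 490 / 500 = 1806.6 mm².

A_s ≈ 1810 mm²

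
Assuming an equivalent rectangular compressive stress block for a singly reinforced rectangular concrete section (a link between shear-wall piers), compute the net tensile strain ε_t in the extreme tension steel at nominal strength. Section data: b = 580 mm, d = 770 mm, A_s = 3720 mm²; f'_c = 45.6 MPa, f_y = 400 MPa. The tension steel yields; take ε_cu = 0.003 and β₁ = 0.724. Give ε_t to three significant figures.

a = A_s f_y/(0.85 f'_c b) = 66.19 mm.
β₁ = 0.724, so c = a/β₁ = 66.19/0.724 = 91.42 mm.
From the linear strain diagram with ε_cu = 0.003: ε_t = 0.003 (d − c)/c = 0.003 × (770 − 91.42)/91.42 = 0.0223.
Since ε_t ≥ 0.005, the section is tension-controlled.

ε_t ≈ 0.0223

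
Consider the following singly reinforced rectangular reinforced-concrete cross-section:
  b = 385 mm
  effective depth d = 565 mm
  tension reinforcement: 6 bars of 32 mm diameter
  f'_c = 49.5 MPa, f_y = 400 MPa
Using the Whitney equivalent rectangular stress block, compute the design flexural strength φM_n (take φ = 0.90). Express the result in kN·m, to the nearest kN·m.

A_s = 6 × 804 = 4824 mm².
T = A_s f_y = 4824 × 400 = 1929600 N = 1929.6 kN.
From C = T: a = T/(0.85 f'_c b) = 1929600/(0.85 × 49.5 × 385) = 119.12 mm.
M_n = T(d − a/2) = 1929.6 kN × (565 − 59.56) mm = 975.30 kN·m.
φM_n = 0.90 × 975.30 = 877.77 kN·m.

φM_n ≈ 878 kN·m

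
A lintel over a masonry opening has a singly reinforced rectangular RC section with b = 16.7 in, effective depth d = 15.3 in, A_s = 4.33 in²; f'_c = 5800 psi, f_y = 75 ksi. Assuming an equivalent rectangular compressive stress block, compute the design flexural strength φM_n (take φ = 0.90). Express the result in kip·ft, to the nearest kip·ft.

T = A_s f_y = 4.33 × 75 = 324.75 kips.
a = T/(0.85 f'_c b) = 324.75/(0.85 × 5.8 × 16.7) = 3.944 in.
M_n = T(d − a/2) = 324.75 × (15.3 − 1.972) = 4328.3 kip·in = 4328.3/12 = 360.69 kip·ft.
φM_n = 0.90 × 360.69 = 324.62 kip·ft.

φM_n ≈ 325 kip·ft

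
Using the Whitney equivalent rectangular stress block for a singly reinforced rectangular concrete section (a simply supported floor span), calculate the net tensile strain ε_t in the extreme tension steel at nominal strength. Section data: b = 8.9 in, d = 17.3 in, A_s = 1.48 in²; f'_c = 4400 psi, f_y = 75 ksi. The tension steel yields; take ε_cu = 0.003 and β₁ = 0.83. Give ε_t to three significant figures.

ε_t ≈ 0.00992

a = A_s f_y/(0.85 f'_c b) = 3.335 in.
β₁ = 0.83, so c = a/β₁ = 3.335/0.83 = 4.018 in.
From the linear strain diagram with ε_cu = 0.003: ε_t = 0.003 (d − c)/c = 0.003 × (17.3 − 4.018)/4.018 = 0.00992.
Since ε_t ≥ 0.005, the section is tension-controlled.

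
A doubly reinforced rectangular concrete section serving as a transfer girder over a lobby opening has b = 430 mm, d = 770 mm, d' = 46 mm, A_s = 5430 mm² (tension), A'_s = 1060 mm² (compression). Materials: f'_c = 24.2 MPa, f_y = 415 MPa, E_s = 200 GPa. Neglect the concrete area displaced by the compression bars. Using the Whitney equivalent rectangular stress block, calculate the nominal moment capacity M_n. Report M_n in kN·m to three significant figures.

M_n ≈ 1530 kN·m

Assume both tension and compression steel yield.
Net tension couple steel: A_s − A'_s = 4370 mm².
a = (A_s − A'_s) f_y / (0.85 f'_c b) = 1813550/(0.85 × 24.2 × 430) = 205.03 mm.
c = a/β₁ = 205.03/0.85 = 241.21 mm; ε'_s = 0.003(c − d')/c = 0.0024 ≥ f_y/E_s = 0.0021, so compression steel does yield.
M_n = (A_s − A'_s) f_y (d − a/2) + A'_s f_y (d − d') = [1813550 × (770 − 102.515) + 439900 × (770 − 46)] × 10⁻⁶ = 1210.52 + 318.49 = 1529.01 kN·m.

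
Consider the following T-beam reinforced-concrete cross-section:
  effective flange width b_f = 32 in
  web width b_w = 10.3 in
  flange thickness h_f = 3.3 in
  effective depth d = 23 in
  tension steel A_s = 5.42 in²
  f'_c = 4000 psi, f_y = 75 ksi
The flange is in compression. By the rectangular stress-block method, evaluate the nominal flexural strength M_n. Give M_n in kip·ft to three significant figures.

Tension: T = A_s f_y = 5.42 × 75 = 406.5 kips.
Try a within the flange: a = T/(0.85 f'_c b_f) = 406.5/(0.85 × 4 × 32) = 3.736 in.
a = 3.736 > h_f = 3.3 in: the block extends into the web. Split into flange-overhang and web parts.
C_f = 0.85 f'_c (b_f − b_w) h_f = 0.85 × 4 × (32 − 10.3) × 3.3 = 243.5 kips.
Remaining web compression depth: a_w = (T − C_f)/(0.85 f'_c b_w) = (406.5 − 243.5)/(0.85 × 4 × 10.3) = 4.654 in.
M_n = C_f(d − h_f/2) + (T − C_f)(d − a_w/2) = 243.5 × (23 − 1.65) + 163 × (23 − 2.327) = 5198.7 + 3369.7 = 8568.4 kip·in.
M_n = 8568.4/12 = 714.03 kip·ft.

M_n ≈ 714 kip·ft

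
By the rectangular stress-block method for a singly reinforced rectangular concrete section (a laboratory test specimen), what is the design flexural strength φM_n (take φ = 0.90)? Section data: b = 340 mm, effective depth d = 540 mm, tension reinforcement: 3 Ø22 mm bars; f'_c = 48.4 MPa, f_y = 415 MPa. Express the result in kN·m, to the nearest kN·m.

φM_n ≈ 223 kN·m

A_s = 3 × 380 = 1140 mm².
T = A_s f_y = 1140 × 415 = 473100 N = 473.1 kN.
From C = T: a = T/(0.85 f'_c b) = 473100/(0.85 × 48.4 × 340) = 33.82 mm.
M_n = T(d − a/2) = 473.1 kN × (540 − 16.91) mm = 247.47 kN·m.
φM_n = 0.90 × 247.47 = 222.72 kN·m.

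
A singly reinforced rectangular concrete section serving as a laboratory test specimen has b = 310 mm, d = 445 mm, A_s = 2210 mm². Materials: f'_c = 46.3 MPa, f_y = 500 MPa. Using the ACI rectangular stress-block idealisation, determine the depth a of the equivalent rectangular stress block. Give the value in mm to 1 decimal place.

T = A_s f_y = 2210 × 500 = 1105000 N = 1105 kN.
Setting C = 0.85 f'_c a b equal to T: a = 1105000/(0.85 × 46.3 × 310) = 90.6 mm.

a ≈ 90.6 mm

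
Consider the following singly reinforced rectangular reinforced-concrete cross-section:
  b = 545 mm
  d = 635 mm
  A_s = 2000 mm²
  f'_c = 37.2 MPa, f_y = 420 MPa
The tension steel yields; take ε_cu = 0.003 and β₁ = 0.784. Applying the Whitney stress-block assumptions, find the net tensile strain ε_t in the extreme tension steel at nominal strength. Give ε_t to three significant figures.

a = A_s f_y/(0.85 f'_c b) = 48.74 mm.
β₁ = 0.784, so c = a/β₁ = 48.74/0.784 = 62.17 mm.
From the linear strain diagram with ε_cu = 0.003: ε_t = 0.003 (d − c)/c = 0.003 × (635 − 62.17)/62.17 = 0.0276.
Since ε_t ≥ 0.005, the section is tension-controlled.

ε_t ≈ 0.0276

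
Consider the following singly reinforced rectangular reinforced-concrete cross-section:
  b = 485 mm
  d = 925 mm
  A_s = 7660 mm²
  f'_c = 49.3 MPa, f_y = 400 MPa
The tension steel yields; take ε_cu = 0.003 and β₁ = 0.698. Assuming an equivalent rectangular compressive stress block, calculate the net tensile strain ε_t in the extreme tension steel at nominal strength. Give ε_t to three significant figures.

ε_t ≈ 0.00985

a = A_s f_y/(0.85 f'_c b) = 150.76 mm.
β₁ = 0.698, so c = a/β₁ = 150.76/0.698 = 215.99 mm.
From the linear strain diagram with ε_cu = 0.003: ε_t = 0.003 (d − c)/c = 0.003 × (925 − 215.99)/215.99 = 0.00985.
Since ε_t ≥ 0.005, the section is tension-controlled.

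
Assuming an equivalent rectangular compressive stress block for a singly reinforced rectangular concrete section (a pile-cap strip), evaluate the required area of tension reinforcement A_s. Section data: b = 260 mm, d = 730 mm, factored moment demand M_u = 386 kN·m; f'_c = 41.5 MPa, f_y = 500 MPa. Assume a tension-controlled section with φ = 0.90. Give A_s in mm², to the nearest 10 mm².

A_s ≈ 1230 mm²

M_n = M_u/φ = 386/0.90 = 428.889 kN·m.
With M_n = 0.85 f'_c a b (d − a/2), solve the quadratic for a:
a = d − √(d² − 2M_n/(0.85 f'_c b)) = 730 − √(730² − 2 × 428.889×10⁶/(0.85 × 41.5 × 260)) = 67.15 mm.
A_s = 0.85 f'_c a b / f_y = 0.85 × 41.5 × 67.15 × 260 / 500 = 1231.7 mm².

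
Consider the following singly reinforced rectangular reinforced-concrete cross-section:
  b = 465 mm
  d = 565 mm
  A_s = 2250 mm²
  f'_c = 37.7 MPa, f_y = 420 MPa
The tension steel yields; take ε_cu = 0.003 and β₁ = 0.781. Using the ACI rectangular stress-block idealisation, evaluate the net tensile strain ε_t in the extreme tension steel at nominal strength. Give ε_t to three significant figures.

a = A_s f_y/(0.85 f'_c b) = 63.42 mm.
β₁ = 0.781, so c = a/β₁ = 63.42/0.781 = 81.20 mm.
From the linear strain diagram with ε_cu = 0.003: ε_t = 0.003 (d − c)/c = 0.003 × (565 − 81.20)/81.20 = 0.0179.
Since ε_t ≥ 0.005, the section is tension-controlled.

ε_t ≈ 0.0179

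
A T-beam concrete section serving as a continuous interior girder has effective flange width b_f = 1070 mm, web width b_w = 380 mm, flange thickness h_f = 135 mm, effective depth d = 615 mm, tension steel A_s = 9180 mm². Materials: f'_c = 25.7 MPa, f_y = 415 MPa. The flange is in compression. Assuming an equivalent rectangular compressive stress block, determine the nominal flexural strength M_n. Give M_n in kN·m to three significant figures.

M_n ≈ 2020 kN·m

Tension: T = A_s f_y = 9180 × 415 = 3809700 N.
Try a within the flange: a = T/(0.85 f'_c b_f) = 3809700/(0.85 × 25.7 × 1070) = 162.99 mm.
a = 162.99 > h_f = 135 mm: the block extends into the web. Split into flange-overhang and web parts.
C_f = 0.85 f'_c (b_f − b_w) h_f = 0.85 × 25.7 × (1070 − 380) × 135 = 2034862 N.
Remaining web compression depth: a_w = (T − C_f)/(0.85 f'_c b_w) = (3809700 − 2034862)/(0.85 × 25.7 × 380) = 213.81 mm.
M_n = C_f(d − h_f/2) + (T − C_f)(d − a_w/2) = 2034862 × (615 − 67.5) + 1774838 × (615 − 106.905) = 1114.09 + 901.79 = 2015.88 × 10⁶ N·mm.
M_n = 2015.88 kN·m.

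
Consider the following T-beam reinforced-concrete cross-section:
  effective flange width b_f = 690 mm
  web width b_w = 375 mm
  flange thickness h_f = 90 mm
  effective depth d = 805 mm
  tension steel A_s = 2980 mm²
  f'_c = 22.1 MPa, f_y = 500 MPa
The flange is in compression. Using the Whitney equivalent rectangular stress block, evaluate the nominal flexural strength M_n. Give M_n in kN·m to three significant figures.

Tension: T = A_s f_y = 2980 × 500 = 1490000 N.
Try a within the flange: a = T/(0.85 f'_c b_f) = 1490000/(0.85 × 22.1 × 690) = 114.95 mm.
a = 114.95 > h_f = 90 mm: the block extends into the web. Split into flange-overhang and web parts.
C_f = 0.85 f'_c (b_f − b_w) h_f = 0.85 × 22.1 × (690 − 375) × 90 = 532555 N.
Remaining web compression depth: a_w = (T − C_f)/(0.85 f'_c b_w) = (1490000 − 532555)/(0.85 × 22.1 × 375) = 135.92 mm.
M_n = C_f(d − h_f/2) + (T − C_f)(d − a_w/2) = 532555 × (805 − 45) + 957445 × (805 − 67.96) = 404.74 + 705.68 = 1110.42 × 10⁶ N·mm.
M_n = 1110.42 kN·m.

M_n ≈ 1110 kN·m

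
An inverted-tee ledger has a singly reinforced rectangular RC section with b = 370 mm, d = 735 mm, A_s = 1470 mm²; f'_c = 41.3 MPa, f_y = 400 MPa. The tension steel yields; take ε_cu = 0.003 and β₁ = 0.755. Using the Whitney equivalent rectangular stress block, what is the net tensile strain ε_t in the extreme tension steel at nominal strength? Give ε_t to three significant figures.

ε_t ≈ 0.0338

a = A_s f_y/(0.85 f'_c b) = 45.27 mm.
β₁ = 0.755, so c = a/β₁ = 45.27/0.755 = 59.96 mm.
From the linear strain diagram with ε_cu = 0.003: ε_t = 0.003 (d − c)/c = 0.003 × (735 − 59.96)/59.96 = 0.0338.
Since ε_t ≥ 0.005, the section is tension-controlled.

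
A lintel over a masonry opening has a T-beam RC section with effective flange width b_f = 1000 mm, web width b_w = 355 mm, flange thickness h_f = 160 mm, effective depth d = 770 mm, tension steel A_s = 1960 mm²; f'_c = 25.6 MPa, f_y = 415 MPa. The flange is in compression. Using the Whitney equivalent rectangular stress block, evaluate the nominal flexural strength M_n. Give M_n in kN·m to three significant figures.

Tension: T = A_s f_y = 1960 × 415 = 813400 N.
Try a within the flange: a = T/(0.85 f'_c b_f) = 813400/(0.85 × 25.6 × 1000) = 37.38 mm.
Since a = 37.38 ≤ h_f = 160 mm, the stress block lies entirely in the flange; analyse as a rectangular beam of width b_f.
M_n = T(d − a/2) = 813400 × (770 − 18.69) = 611.12 × 10⁶ N·mm.
M_n = 611.12 kN·m.

M_n ≈ 611 kN·m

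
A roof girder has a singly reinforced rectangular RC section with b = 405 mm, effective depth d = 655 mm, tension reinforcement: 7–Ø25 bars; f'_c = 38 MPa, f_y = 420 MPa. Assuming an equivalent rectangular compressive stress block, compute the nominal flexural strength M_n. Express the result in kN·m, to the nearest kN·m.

M_n ≈ 866 kN·m

A_s = 7 × 491 = 3437 mm².
T = A_s f_y = 3437 × 420 = 1443540 N = 1443.54 kN.
From C = T: a = T/(0.85 f'_c b) = 1443540/(0.85 × 38 × 405) = 110.35 mm.
M_n = T(d − a/2) = 1443.54 kN × (655 − 55.175) mm = 865.87 kN·m.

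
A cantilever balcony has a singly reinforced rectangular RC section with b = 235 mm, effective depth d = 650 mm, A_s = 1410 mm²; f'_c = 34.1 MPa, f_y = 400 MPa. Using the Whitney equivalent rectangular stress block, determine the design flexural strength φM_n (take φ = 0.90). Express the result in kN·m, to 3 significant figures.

T = A_s f_y = 1410 × 400 = 564000 N = 564 kN.
From C = T: a = T/(0.85 f'_c b) = 564000/(0.85 × 34.1 × 235) = 82.80 mm.
M_n = T(d − a/2) = 564 kN × (650 − 41.4) mm = 343.25 kN·m.
φM_n = 0.90 × 343.25 = 308.93 kN·m.

φM_n ≈ 309 kN·m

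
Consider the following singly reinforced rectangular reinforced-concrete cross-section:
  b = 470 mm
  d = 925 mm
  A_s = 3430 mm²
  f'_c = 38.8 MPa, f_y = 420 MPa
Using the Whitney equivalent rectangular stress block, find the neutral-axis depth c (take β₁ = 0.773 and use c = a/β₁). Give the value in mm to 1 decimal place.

T = A_s f_y = 3430 × 420 = 1440600 N = 1440.6 kN.
Setting C = 0.85 f'_c a b equal to T: a = 1440600/(0.85 × 38.8 × 470) = 92.938 mm.
With β₁ = 0.773, c = a/β₁ = 92.938/0.773 = 120.2 mm.

c ≈ 120.2 mm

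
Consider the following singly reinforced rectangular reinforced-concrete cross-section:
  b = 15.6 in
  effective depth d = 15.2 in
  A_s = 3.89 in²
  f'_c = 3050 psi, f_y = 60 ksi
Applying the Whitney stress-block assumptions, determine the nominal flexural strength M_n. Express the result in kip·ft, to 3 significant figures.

T = A_s f_y = 3.89 × 60 = 233.4 kips.
a = T/(0.85 f'_c b) = 233.4/(0.85 × 3.05 × 15.6) = 5.771 in.
M_n = T(d − a/2) = 233.4 × (15.2 − 2.8855) = 2874.2 kip·in = 2874.2/12 = 239.52 kip·ft.

M_n ≈ 240 kip·ft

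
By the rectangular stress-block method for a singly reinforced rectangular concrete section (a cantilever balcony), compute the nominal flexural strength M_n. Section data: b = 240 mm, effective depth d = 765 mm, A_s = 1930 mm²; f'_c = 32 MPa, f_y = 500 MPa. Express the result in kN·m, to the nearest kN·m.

T = A_s f_y = 1930 × 500 = 965000 N = 965 kN.
From C = T: a = T/(0.85 f'_c b) = 965000/(0.85 × 32 × 240) = 147.82 mm.
M_n = T(d − a/2) = 965 kN × (765 − 73.91) mm = 666.90 kN·m.

M_n ≈ 667 kN·m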